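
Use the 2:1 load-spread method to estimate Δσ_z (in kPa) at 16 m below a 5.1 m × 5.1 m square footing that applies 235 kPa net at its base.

By the 2:1 method the load spreads at 1 horizontal : 2 vertical, so at depth z the loaded area has grown by z in each plan dimension:
Δσ = qBL/((B+z)(L+z)) = 235×5.1×5.1/((5.1+16)(5.1+16)) = 13.729 kPa

Δσ_z ≈ 13.7 kPa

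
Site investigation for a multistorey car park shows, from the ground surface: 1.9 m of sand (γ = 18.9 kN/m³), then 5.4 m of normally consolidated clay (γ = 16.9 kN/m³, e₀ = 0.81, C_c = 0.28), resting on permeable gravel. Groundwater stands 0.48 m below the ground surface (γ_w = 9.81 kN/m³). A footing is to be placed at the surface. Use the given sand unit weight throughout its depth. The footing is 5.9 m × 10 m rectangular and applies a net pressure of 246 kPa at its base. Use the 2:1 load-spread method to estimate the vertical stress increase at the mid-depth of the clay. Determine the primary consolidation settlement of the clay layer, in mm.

S_c ≈ 433 mm

Mid-depth of clay below the ground surface: z = 1.9 + 5.4/2 = 4.6 m.
Total vertical stress at mid-clay: σ_v = 18.9×1.9 + 16.9×2.7 = 81.54 kPa.
Pore pressure: u = 9.81×(4.6 − 0.48) = 40.417 kPa.
Initial effective stress: σ'_0 = σ_v − u = 81.54 − 40.417 = 41.123 kPa.
Stress increase at mid-clay by the 2:1 spreading method:
Δσ = qBL/((B+z)(L+z)) = 246×5.9×10/((5.9+4.6)(10+4.6)) = 94.677 kPa
Final effective stress: σ'_f = σ'_0 + Δσ = 41.123 + 94.677 = 135.8 kPa.
Normally consolidated clay, so the full stress increment lies on the virgin compression line:
S_c = C_c·H/(1+e₀)·log₁₀(σ'_f/σ'_0) = 0.28×5.4/(1+0.81)×log₁₀(135.8/41.123)
    = 0.83536 × 0.51881 = 0.4334 m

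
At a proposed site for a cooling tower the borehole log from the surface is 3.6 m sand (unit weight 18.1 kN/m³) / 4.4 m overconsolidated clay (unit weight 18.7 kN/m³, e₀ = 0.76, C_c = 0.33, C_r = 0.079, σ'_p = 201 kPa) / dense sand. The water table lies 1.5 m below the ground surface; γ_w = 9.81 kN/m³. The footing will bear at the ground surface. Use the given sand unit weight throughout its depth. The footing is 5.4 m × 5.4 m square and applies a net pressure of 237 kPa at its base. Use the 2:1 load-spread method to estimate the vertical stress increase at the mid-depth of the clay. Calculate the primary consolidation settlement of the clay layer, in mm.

Mid-depth of clay below the ground surface: z = 3.6 + 4.4/2 = 5.8 m.
Total vertical stress at mid-clay: σ_v = 18.1×3.6 + 18.7×2.2 = 106.3 kPa.
Pore pressure: u = 9.81×(5.8 − 1.5) = 42.183 kPa.
Initial effective stress: σ'_0 = σ_v − u = 106.3 − 42.183 = 64.117 kPa.
Stress increase at mid-clay by the 2:1 spreading method:
Δσ = qBL/((B+z)(L+z)) = 237×5.4×5.4/((5.4+5.8)(5.4+5.8)) = 55.093 kPa
Final effective stress: σ'_f = 64.117 + 55.093 = 119.21 kPa.
σ'_f = 119.21 ≤ σ'_p = 201 kPa, so the clay remains overconsolidated and only the recompression index applies:
S_c = C_r·H/(1+e₀)·log₁₀(σ'_f/σ'_0) = 0.079×4.4/1.76×log₁₀(119.21/64.117)
    = 0.1975 × 0.26934 = 0.05319 m

S_c ≈ 53.2 mm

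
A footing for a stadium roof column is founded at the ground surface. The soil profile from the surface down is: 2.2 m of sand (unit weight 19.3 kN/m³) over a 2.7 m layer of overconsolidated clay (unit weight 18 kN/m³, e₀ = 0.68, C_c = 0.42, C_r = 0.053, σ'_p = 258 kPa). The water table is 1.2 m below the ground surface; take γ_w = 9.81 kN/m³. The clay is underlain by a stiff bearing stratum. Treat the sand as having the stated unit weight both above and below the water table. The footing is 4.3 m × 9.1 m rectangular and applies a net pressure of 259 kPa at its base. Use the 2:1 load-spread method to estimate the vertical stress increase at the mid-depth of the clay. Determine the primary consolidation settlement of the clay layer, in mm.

S_c ≈ 44.6 mm

Mid-depth of clay below the ground surface: z = 2.2 + 2.7/2 = 3.55 m.
Total vertical stress at mid-clay: σ_v = 19.3×2.2 + 18×1.35 = 66.76 kPa.
Pore pressure: u = 9.81×(3.55 − 1.2) = 23.054 kPa.
Initial effective stress: σ'_0 = σ_v − u = 66.76 − 23.054 = 43.706 kPa.
Stress increase at mid-clay by the 2:1 spreading method:
Δσ = qBL/((B+z)(L+z)) = 259×4.3×9.1/((4.3+3.55)(9.1+3.55)) = 102.06 kPa
Final effective stress: σ'_f = 43.706 + 102.06 = 145.77 kPa.
σ'_f = 145.77 ≤ σ'_p = 258 kPa, so the clay remains overconsolidated and only the recompression index applies:
S_c = C_r·H/(1+e₀)·log₁₀(σ'_f/σ'_0) = 0.053×2.7/1.68×log₁₀(145.77/43.706)
    = 0.085176 × 0.52313 = 0.04456 m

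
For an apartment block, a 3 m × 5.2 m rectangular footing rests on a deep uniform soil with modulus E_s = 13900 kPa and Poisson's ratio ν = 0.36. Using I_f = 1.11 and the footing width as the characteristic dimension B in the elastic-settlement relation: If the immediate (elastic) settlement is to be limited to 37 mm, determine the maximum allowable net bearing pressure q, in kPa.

q ≈ 177 kPa

S_e = q·B·(1−ν²)/E_s · I_f  ⇒  q = S_e·E_s / (B·(1−ν²)·I_f).
q = 0.037 × 13900 / (3 × 0.8704 × 1.11) = 177.4 kPa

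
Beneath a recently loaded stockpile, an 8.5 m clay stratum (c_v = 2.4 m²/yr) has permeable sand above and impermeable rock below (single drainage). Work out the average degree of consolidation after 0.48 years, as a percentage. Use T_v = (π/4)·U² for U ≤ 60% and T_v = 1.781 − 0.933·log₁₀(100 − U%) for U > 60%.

U ≈ 14.2 %

Drainage path length: H_d = H = 8.5 m (single drainage).
T_v = c_v·t/H_d² = 2.4×0.48/8.5² = 0.015945.
T_v = 0.015945 corresponds to the U ≤ 60% branch:
U = √(4T_v/π) = 0.1425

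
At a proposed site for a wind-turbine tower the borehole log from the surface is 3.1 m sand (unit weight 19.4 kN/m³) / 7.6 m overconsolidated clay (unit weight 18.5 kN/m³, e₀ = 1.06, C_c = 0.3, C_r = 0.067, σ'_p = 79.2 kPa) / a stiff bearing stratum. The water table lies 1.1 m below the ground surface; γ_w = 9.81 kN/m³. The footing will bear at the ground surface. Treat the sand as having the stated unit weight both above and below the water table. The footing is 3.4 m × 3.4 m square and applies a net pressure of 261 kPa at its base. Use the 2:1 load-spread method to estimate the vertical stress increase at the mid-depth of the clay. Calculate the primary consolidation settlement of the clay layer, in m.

S_c ≈ 0.129 m

Mid-depth of clay below the ground surface: z = 3.1 + 7.6/2 = 6.9 m.
Total vertical stress at mid-clay: σ_v = 19.4×3.1 + 18.5×3.8 = 130.44 kPa.
Pore pressure: u = 9.81×(6.9 − 1.1) = 56.898 kPa.
Initial effective stress: σ'_0 = σ_v − u = 130.44 − 56.898 = 73.542 kPa.
Stress increase at mid-clay by the 2:1 spreading method:
Δσ = qBL/((B+z)(L+z)) = 261×3.4×3.4/((3.4+6.9)(3.4+6.9)) = 28.44 kPa
Final effective stress: σ'_f = 73.542 + 28.44 = 101.98 kPa.
σ'_f = 101.98 > σ'_p = 79.2 kPa, so the stress path crosses the preconsolidation pressure — recompression up to σ'_p, then virgin compression beyond:
S_c = H/(1+e₀)·[C_r·log₁₀(σ'_p/σ'_0) + C_c·log₁₀(σ'_f/σ'_p)]
    = 7.6/2.06 × [0.067×log₁₀(79.2/73.542) + 0.3×log₁₀(101.98/79.2)]
    = 3.6893 × [0.0021567 + 0.032937] = 0.1295 m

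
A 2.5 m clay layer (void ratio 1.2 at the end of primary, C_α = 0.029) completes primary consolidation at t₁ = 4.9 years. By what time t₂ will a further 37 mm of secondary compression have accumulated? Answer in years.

S_s = C_α·H/(1+e_p)·log₁₀(t₂/t₁) ⇒ log₁₀(t₂/t₁) = S_s·(1+e_p)/(C_α·H).
log₁₀(t₂/t₁) = 0.037 × (1+1.2) / (0.029×2.5) = 1.123
t₂ = t₁ × 10^1.123 = 4.9 × 13.27 = 65.01 years

t₂ ≈ 65 years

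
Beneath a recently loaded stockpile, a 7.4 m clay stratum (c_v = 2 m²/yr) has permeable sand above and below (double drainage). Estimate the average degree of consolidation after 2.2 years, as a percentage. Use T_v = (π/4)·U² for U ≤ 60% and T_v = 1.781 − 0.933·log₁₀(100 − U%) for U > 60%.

U ≈ 63.3 %

Drainage path length: H_d = H/2 = 3.7 m (double drainage).
T_v = c_v·t/H_d² = 2×2.2/3.7² = 0.3214.
T_v = 0.3214 corresponds to the U > 60% branch:
U = 1 − 10^((1.781 − T_v)/0.933)/100 = 0.6332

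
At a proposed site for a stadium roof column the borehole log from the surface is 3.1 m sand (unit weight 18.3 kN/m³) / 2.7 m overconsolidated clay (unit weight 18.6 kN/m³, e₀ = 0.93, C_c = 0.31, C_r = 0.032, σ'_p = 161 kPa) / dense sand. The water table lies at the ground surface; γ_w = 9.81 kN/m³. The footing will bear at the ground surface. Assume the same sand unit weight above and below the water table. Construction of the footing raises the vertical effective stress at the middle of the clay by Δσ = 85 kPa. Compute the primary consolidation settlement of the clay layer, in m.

S_c ≈ 0.0228 m

Mid-depth of clay below the ground surface: z = 3.1 + 2.7/2 = 4.45 m.
Total vertical stress at mid-clay: σ_v = 18.3×3.1 + 18.6×1.35 = 81.84 kPa.
Pore pressure: u = 9.81×(4.45 − 0) = 43.655 kPa.
Initial effective stress: σ'_0 = σ_v − u = 81.84 − 43.655 = 38.185 kPa.
Final effective stress: σ'_f = 38.185 + 85 = 123.19 kPa.
σ'_f = 123.19 ≤ σ'_p = 161 kPa, so the clay remains overconsolidated and only the recompression index applies:
S_c = C_r·H/(1+e₀)·log₁₀(σ'_f/σ'_0) = 0.032×2.7/1.93×log₁₀(123.19/38.185)
    = 0.044768 × 0.50868 = 0.02277 m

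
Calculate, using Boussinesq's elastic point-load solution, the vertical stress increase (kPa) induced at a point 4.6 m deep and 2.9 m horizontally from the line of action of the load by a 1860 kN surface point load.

Δσ_z ≈ 18.2 kPa

Boussinesq vertical stress below a point load on an elastic half-space:
Δσ_z = 3P/(2πz²) · [1 + (r/z)²]^(−5/2)
r/z = 2.9/4.6 = 0.63043; [1+(r/z)²]^(−5/2) = 0.43317.
Δσ_z = 3×1860/(2π×4.6²) × 0.43317 = 41.97 × 0.43317 = 18.18 kPa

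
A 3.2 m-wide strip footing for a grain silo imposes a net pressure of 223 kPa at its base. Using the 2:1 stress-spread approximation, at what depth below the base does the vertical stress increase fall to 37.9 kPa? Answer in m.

2:1 spreading — at depth z the loaded area has grown by z in each plan dimension:
qB/(B+z) = Δσ_z ⇒ z = qB/Δσ_z − B = 223×3.2/37.9 − 3.2 = 15.63 m

z ≈ 15.6 m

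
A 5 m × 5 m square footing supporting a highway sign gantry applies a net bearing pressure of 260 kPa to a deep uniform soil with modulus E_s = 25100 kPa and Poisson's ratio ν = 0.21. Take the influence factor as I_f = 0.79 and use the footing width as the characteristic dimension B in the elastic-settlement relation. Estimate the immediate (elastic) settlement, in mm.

Immediate (elastic) settlement: S_e = q·B·(1−ν²)/E_s · I_f.
S_e = 260 × 5 × (1 − 0.21²) / 25100 × 0.79
    = 260 × 5 × 0.9559 / 25100 × 0.79
    = 0.03911 m = 39.11 mm

S_e ≈ 39.1 mm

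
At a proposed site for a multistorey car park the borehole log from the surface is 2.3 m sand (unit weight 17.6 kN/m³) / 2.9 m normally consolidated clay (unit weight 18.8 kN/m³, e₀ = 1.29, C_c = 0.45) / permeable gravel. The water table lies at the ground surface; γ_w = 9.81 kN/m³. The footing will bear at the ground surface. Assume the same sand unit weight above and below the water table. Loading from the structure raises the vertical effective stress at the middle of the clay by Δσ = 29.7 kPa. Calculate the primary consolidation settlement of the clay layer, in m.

Mid-depth of clay below the ground surface: z = 2.3 + 2.9/2 = 3.75 m.
Total vertical stress at mid-clay: σ_v = 17.6×2.3 + 18.8×1.45 = 67.74 kPa.
Pore pressure: u = 9.81×(3.75 − 0) = 36.788 kPa.
Initial effective stress: σ'_0 = σ_v − u = 67.74 − 36.788 = 30.952 kPa.
Final effective stress: σ'_f = σ'_0 + Δσ = 30.952 + 29.7 = 60.652 kPa.
Normally consolidated clay, so the full stress increment lies on the virgin compression line:
S_c = C_c·H/(1+e₀)·log₁₀(σ'_f/σ'_0) = 0.45×2.9/(1+1.29)×log₁₀(60.652/30.952)
    = 0.56987 × 0.29216 = 0.1665 m

S_c ≈ 0.166 m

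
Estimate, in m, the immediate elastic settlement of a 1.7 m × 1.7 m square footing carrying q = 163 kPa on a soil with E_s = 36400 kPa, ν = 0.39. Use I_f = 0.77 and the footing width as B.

S_e ≈ 0.00497 m

Immediate (elastic) settlement: S_e = q·B·(1−ν²)/E_s · I_f.
S_e = 163 × 1.7 × (1 − 0.39²) / 36400 × 0.77
    = 163 × 1.7 × 0.8479 / 36400 × 0.77
    = 0.00497 m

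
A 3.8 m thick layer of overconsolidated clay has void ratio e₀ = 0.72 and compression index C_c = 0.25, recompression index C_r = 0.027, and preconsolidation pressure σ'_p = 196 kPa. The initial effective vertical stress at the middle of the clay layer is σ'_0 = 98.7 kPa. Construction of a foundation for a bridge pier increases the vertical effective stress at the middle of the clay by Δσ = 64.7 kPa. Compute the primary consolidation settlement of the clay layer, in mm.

Final effective stress: σ'_f = 98.7 + 64.7 = 163.4 kPa.
σ'_f = 163.4 ≤ σ'_p = 196 kPa, so the clay remains overconsolidated and only the recompression index applies:
S_c = C_r·H/(1+e₀)·log₁₀(σ'_f/σ'_0) = 0.027×3.8/1.72×log₁₀(163.4/98.7)
    = 0.059651 × 0.21893 = 0.01306 m

S_c ≈ 13.1 mm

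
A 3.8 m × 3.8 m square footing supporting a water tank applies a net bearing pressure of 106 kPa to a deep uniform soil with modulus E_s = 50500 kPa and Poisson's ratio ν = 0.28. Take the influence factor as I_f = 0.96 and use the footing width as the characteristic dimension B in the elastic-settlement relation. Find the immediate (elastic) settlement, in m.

Immediate (elastic) settlement: S_e = q·B·(1−ν²)/E_s · I_f.
S_e = 106 × 3.8 × (1 − 0.28²) / 50500 × 0.96
    = 106 × 3.8 × 0.9216 / 50500 × 0.96
    = 0.007057 m

S_e ≈ 0.00706 m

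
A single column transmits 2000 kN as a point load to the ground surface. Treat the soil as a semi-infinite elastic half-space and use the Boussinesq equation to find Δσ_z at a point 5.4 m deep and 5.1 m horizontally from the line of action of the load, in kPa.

Boussinesq vertical stress below a point load on an elastic half-space:
Δσ_z = 3P/(2πz²) · [1 + (r/z)²]^(−5/2)
r/z = 5.1/5.4 = 0.94444; [1+(r/z)²]^(−5/2) = 0.2031.
Δσ_z = 3×2000/(2π×5.4²) × 0.2031 = 32.748 × 0.2031 = 6.651 kPa

Δσ_z ≈ 6.65 kPa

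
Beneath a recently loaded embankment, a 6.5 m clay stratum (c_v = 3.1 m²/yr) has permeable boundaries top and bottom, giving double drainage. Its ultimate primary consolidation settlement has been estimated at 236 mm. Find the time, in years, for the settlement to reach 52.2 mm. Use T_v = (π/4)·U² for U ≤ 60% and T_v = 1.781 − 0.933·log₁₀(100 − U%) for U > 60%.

t ≈ 0.131 years

Drainage path length: H_d = H/2 = 3.25 m (double drainage).
U = S(t)/S_ult = 52.2/236 = 0.2212.
U ≤ 60%: T_v = (π/4)·U² = (π/4)×0.22119² = 0.038424.
t = T_v·H_d²/c_v = 0.038424×3.25²/3.1 = 0.1309 years.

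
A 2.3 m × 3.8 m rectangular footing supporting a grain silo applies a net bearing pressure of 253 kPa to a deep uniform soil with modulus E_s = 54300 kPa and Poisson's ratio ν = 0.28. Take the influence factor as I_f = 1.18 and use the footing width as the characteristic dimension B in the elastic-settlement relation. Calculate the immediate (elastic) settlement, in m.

Immediate (elastic) settlement: S_e = q·B·(1−ν²)/E_s · I_f.
S_e = 253 × 2.3 × (1 − 0.28²) / 54300 × 1.18
    = 253 × 2.3 × 0.9216 / 54300 × 1.18
    = 0.01165 m

S_e ≈ 0.0117 m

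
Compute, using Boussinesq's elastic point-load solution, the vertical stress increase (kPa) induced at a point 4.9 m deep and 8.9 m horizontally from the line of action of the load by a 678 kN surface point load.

Boussinesq vertical stress below a point load on an elastic half-space:
Δσ_z = 3P/(2πz²) · [1 + (r/z)²]^(−5/2)
r/z = 8.9/4.9 = 1.8163; [1+(r/z)²]^(−5/2) = 0.026096.
Δσ_z = 3×678/(2π×4.9²) × 0.026096 = 13.483 × 0.026096 = 0.3519 kPa

Δσ_z ≈ 0.352 kPa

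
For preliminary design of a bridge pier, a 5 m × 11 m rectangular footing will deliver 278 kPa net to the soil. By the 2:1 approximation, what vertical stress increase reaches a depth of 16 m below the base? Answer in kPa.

Δσ_z ≈ 27 kPa

By the 2:1 method the load spreads at 1 horizontal : 2 vertical, so at depth z the loaded area has grown by z in each plan dimension:
Δσ = qBL/((B+z)(L+z)) = 278×5×11/((5+16)(11+16)) = 26.966 kPa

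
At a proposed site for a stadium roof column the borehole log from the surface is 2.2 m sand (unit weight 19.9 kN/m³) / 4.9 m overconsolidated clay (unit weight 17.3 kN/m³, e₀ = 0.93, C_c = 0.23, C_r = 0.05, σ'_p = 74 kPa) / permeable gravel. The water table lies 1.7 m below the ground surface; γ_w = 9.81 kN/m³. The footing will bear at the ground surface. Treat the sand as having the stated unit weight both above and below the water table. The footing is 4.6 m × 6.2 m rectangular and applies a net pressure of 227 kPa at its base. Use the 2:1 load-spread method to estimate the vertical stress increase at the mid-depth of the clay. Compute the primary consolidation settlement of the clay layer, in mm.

Mid-depth of clay below the ground surface: z = 2.2 + 4.9/2 = 4.65 m.
Total vertical stress at mid-clay: σ_v = 19.9×2.2 + 17.3×2.45 = 86.165 kPa.
Pore pressure: u = 9.81×(4.65 − 1.7) = 28.94 kPa.
Initial effective stress: σ'_0 = σ_v − u = 86.165 − 28.94 = 57.225 kPa.
Stress increase at mid-clay by the 2:1 spreading method:
Δσ = qBL/((B+z)(L+z)) = 227×4.6×6.2/((4.6+4.65)(6.2+4.65)) = 64.507 kPa
Final effective stress: σ'_f = 57.225 + 64.507 = 121.73 kPa.
σ'_f = 121.73 > σ'_p = 74 kPa, so the stress path crosses the preconsolidation pressure — recompression up to σ'_p, then virgin compression beyond:
S_c = H/(1+e₀)·[C_r·log₁₀(σ'_p/σ'_0) + C_c·log₁₀(σ'_f/σ'_p)]
    = 4.9/1.93 × [0.05×log₁₀(74/57.225) + 0.23×log₁₀(121.73/74)]
    = 2.5389 × [0.0055823 + 0.049718] = 0.1404 m

S_c ≈ 140 mm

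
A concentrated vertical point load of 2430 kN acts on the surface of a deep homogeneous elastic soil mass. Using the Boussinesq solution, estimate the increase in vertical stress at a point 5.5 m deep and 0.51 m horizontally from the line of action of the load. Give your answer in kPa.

Δσ_z ≈ 37.5 kPa

Boussinesq vertical stress below a point load on an elastic half-space:
Δσ_z = 3P/(2πz²) · [1 + (r/z)²]^(−5/2)
r/z = 0.51/5.5 = 0.092727; [1+(r/z)²]^(−5/2) = 0.97882.
Δσ_z = 3×2430/(2π×5.5²) × 0.97882 = 38.355 × 0.97882 = 37.54 kPa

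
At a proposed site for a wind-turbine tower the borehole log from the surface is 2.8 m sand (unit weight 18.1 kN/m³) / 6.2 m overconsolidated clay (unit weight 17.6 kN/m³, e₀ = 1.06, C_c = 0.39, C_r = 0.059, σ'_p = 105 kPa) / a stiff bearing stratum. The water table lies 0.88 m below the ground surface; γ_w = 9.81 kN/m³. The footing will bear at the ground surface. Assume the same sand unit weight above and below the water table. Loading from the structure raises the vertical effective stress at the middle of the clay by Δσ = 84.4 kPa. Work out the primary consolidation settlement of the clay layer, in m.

Mid-depth of clay below the ground surface: z = 2.8 + 6.2/2 = 5.9 m.
Total vertical stress at mid-clay: σ_v = 18.1×2.8 + 17.6×3.1 = 105.24 kPa.
Pore pressure: u = 9.81×(5.9 − 0.88) = 49.246 kPa.
Initial effective stress: σ'_0 = σ_v − u = 105.24 − 49.246 = 55.994 kPa.
Final effective stress: σ'_f = 55.994 + 84.4 = 140.39 kPa.
σ'_f = 140.39 > σ'_p = 105 kPa, so the stress path crosses the preconsolidation pressure — recompression up to σ'_p, then virgin compression beyond:
S_c = H/(1+e₀)·[C_r·log₁₀(σ'_p/σ'_0) + C_c·log₁₀(σ'_f/σ'_p)]
    = 6.2/2.06 × [0.059×log₁₀(105/55.994) + 0.39×log₁₀(140.39/105)]
    = 3.0097 × [0.01611 + 0.049197] = 0.1966 m

S_c ≈ 0.197 m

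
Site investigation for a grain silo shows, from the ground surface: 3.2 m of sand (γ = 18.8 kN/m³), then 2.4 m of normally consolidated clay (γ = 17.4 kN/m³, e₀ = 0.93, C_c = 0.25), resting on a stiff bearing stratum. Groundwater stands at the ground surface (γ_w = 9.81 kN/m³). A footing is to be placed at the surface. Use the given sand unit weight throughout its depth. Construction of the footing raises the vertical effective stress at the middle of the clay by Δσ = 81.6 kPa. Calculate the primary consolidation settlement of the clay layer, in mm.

S_c ≈ 155 mm

Mid-depth of clay below the ground surface: z = 3.2 + 2.4/2 = 4.4 m.
Total vertical stress at mid-clay: σ_v = 18.8×3.2 + 17.4×1.2 = 81.04 kPa.
Pore pressure: u = 9.81×(4.4 − 0) = 43.164 kPa.
Initial effective stress: σ'_0 = σ_v − u = 81.04 − 43.164 = 37.876 kPa.
Final effective stress: σ'_f = σ'_0 + Δσ = 37.876 + 81.6 = 119.48 kPa.
Normally consolidated clay, so the full stress increment lies on the virgin compression line:
S_c = C_c·H/(1+e₀)·log₁₀(σ'_f/σ'_0) = 0.25×2.4/(1+0.93)×log₁₀(119.48/37.876)
    = 0.31088 × 0.49893 = 0.1551 m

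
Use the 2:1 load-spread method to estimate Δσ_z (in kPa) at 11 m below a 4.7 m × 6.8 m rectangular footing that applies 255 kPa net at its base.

Δσ_z ≈ 29.2 kPa

By the 2:1 method the load spreads at 1 horizontal : 2 vertical, so at depth z the loaded area has grown by z in each plan dimension:
Δσ = qBL/((B+z)(L+z)) = 255×4.7×6.8/((4.7+11)(6.8+11)) = 29.163 kPa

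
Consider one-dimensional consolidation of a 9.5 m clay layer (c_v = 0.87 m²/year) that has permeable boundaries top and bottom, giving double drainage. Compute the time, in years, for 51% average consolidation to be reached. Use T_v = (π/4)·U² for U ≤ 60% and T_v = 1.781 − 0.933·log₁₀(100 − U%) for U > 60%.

Drainage path length: H_d = H/2 = 4.75 m (double drainage).
U ≤ 60%: T_v = (π/4)·U² = (π/4)×0.51² = 0.20428.
t = T_v·H_d²/c_v = 0.20428×4.75²/0.87 = 5.298 years.

t ≈ 5.3 years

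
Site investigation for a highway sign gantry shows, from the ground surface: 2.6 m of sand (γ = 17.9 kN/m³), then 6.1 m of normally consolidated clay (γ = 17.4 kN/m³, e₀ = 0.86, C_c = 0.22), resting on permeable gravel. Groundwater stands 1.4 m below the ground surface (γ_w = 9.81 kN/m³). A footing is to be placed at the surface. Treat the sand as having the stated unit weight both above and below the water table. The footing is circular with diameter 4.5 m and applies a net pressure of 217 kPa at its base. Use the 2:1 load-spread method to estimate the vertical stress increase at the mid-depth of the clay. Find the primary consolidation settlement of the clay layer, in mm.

S_c ≈ 173 mm

Mid-depth of clay below the ground surface: z = 2.6 + 6.1/2 = 5.65 m.
Total vertical stress at mid-clay: σ_v = 17.9×2.6 + 17.4×3.05 = 99.61 kPa.
Pore pressure: u = 9.81×(5.65 − 1.4) = 41.693 kPa.
Initial effective stress: σ'_0 = σ_v − u = 99.61 − 41.693 = 57.917 kPa.
Stress increase at mid-clay by the 2:1 spreading method:
Δσ ≈ qD²/(D+z)² = 217×4.5²/(4.5+5.65)² = 42.653 kPa
Final effective stress: σ'_f = σ'_0 + Δσ = 57.917 + 42.653 = 100.57 kPa.
Normally consolidated clay, so the full stress increment lies on the virgin compression line:
S_c = C_c·H/(1+e₀)·log₁₀(σ'_f/σ'_0) = 0.22×6.1/(1+0.86)×log₁₀(100.57/57.917)
    = 0.72151 × 0.23966 = 0.1729 m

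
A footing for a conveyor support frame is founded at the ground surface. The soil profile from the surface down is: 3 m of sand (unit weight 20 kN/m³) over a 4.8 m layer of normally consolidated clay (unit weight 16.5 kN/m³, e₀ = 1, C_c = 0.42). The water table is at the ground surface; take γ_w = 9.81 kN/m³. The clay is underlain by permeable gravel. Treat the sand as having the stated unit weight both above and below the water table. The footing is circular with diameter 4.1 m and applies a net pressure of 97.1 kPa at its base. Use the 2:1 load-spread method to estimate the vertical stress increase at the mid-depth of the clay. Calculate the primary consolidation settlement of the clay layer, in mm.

Mid-depth of clay below the ground surface: z = 3 + 4.8/2 = 5.4 m.
Total vertical stress at mid-clay: σ_v = 20×3 + 16.5×2.4 = 99.6 kPa.
Pore pressure: u = 9.81×(5.4 − 0) = 52.974 kPa.
Initial effective stress: σ'_0 = σ_v − u = 99.6 − 52.974 = 46.626 kPa.
Stress increase at mid-clay by the 2:1 spreading method:
Δσ ≈ qD²/(D+z)² = 97.1×4.1²/(4.1+5.4)² = 18.086 kPa
Final effective stress: σ'_f = σ'_0 + Δσ = 46.626 + 18.086 = 64.712 kPa.
Normally consolidated clay, so the full stress increment lies on the virgin compression line:
S_c = C_c·H/(1+e₀)·log₁₀(σ'_f/σ'_0) = 0.42×4.8/(1+1)×log₁₀(64.712/46.626)
    = 1.008 × 0.14236 = 0.1435 m

S_c ≈ 143 mm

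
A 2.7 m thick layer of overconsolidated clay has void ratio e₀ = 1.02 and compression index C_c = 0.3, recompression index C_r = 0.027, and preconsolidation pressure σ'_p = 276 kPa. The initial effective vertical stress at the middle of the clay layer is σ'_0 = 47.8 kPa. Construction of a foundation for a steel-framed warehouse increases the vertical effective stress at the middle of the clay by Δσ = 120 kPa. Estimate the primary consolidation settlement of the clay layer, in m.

S_c ≈ 0.0197 m

Final effective stress: σ'_f = 47.8 + 120 = 167.8 kPa.
σ'_f = 167.8 ≤ σ'_p = 276 kPa, so the clay remains overconsolidated and only the recompression index applies:
S_c = C_r·H/(1+e₀)·log₁₀(σ'_f/σ'_0) = 0.027×2.7/2.02×log₁₀(167.8/47.8)
    = 0.036088 × 0.54536 = 0.01968 m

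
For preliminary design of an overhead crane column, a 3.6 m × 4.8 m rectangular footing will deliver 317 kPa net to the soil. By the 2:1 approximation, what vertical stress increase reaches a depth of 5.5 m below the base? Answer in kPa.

By the 2:1 method the load spreads at 1 horizontal : 2 vertical, so at depth z the loaded area has grown by z in each plan dimension:
Δσ = qBL/((B+z)(L+z)) = 317×3.6×4.8/((3.6+5.5)(4.8+5.5)) = 58.442 kPa

Δσ_z ≈ 58.4 kPa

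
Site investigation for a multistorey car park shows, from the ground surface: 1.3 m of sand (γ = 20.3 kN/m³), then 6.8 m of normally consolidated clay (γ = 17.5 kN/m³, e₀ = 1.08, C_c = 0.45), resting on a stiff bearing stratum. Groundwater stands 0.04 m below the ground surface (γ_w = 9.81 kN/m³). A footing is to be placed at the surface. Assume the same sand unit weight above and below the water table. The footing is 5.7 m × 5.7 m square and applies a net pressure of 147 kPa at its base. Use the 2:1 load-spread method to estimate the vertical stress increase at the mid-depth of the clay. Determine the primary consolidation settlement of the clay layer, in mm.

S_c ≈ 474 mm

Mid-depth of clay below the ground surface: z = 1.3 + 6.8/2 = 4.7 m.
Total vertical stress at mid-clay: σ_v = 20.3×1.3 + 17.5×3.4 = 85.89 kPa.
Pore pressure: u = 9.81×(4.7 − 0.04) = 45.715 kPa.
Initial effective stress: σ'_0 = σ_v − u = 85.89 − 45.715 = 40.175 kPa.
Stress increase at mid-clay by the 2:1 spreading method:
Δσ = qBL/((B+z)(L+z)) = 147×5.7×5.7/((5.7+4.7)(5.7+4.7)) = 44.157 kPa
Final effective stress: σ'_f = σ'_0 + Δσ = 40.175 + 44.157 = 84.332 kPa.
Normally consolidated clay, so the full stress increment lies on the virgin compression line:
S_c = C_c·H/(1+e₀)·log₁₀(σ'_f/σ'_0) = 0.45×6.8/(1+1.08)×log₁₀(84.332/40.175)
    = 1.4712 × 0.32204 = 0.4738 m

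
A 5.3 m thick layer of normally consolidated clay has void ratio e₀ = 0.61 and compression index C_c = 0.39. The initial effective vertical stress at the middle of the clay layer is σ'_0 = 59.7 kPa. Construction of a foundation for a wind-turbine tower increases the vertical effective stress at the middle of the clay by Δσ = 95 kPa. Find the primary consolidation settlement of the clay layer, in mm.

S_c ≈ 531 mm

Final effective stress: σ'_f = σ'_0 + Δσ = 59.7 + 95 = 154.7 kPa.
Normally consolidated clay, so the full stress increment lies on the virgin compression line:
S_c = C_c·H/(1+e₀)·log₁₀(σ'_f/σ'_0) = 0.39×5.3/(1+0.61)×log₁₀(154.7/59.7)
    = 1.2839 × 0.41352 = 0.5309 m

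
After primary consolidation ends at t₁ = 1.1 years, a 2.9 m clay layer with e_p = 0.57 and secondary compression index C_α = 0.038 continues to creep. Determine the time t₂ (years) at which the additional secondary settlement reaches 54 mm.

t₂ ≈ 6.47 years

S_s = C_α·H/(1+e_p)·log₁₀(t₂/t₁) ⇒ log₁₀(t₂/t₁) = S_s·(1+e_p)/(C_α·H).
log₁₀(t₂/t₁) = 0.054 × (1+0.57) / (0.038×2.9) = 0.7693
t₂ = t₁ × 10^0.7693 = 1.1 × 5.879 = 6.467 years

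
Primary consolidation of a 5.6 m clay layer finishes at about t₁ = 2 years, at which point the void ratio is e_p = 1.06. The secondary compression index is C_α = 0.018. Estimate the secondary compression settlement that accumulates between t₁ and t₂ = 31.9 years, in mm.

S_s ≈ 58.9 mm

Secondary compression: S_s = C_α·H/(1+e_p)·log₁₀(t₂/t₁)
S_s = 0.018×5.6/(1+1.06)×log₁₀(31.9/2)
    = 0.04893 × 1.203 = 0.05885 m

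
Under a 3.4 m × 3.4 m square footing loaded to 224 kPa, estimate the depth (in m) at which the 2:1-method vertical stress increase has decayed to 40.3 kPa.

2:1 spreading — at depth z the loaded area has grown by z in each plan dimension:
qB²/(B+z)² = Δσ_z ⇒ z = B(√(q/Δσ_z) − 1) = 3.4×(√(224/40.3) − 1) = 4.616 m

z ≈ 4.62 m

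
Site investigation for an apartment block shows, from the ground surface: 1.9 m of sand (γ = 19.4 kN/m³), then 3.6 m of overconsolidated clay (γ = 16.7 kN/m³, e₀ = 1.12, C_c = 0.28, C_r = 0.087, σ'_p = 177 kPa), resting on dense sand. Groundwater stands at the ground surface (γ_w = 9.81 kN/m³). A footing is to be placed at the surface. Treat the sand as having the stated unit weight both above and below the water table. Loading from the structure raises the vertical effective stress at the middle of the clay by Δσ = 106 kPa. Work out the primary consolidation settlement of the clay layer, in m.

Mid-depth of clay below the ground surface: z = 1.9 + 3.6/2 = 3.7 m.
Total vertical stress at mid-clay: σ_v = 19.4×1.9 + 16.7×1.8 = 66.92 kPa.
Pore pressure: u = 9.81×(3.7 − 0) = 36.297 kPa.
Initial effective stress: σ'_0 = σ_v − u = 66.92 − 36.297 = 30.623 kPa.
Final effective stress: σ'_f = 30.623 + 106 = 136.62 kPa.
σ'_f = 136.62 ≤ σ'_p = 177 kPa, so the clay remains overconsolidated and only the recompression index applies:
S_c = C_r·H/(1+e₀)·log₁₀(σ'_f/σ'_0) = 0.087×3.6/2.12×log₁₀(136.62/30.623)
    = 0.14773 × 0.64947 = 0.09595 m

S_c ≈ 0.0959 m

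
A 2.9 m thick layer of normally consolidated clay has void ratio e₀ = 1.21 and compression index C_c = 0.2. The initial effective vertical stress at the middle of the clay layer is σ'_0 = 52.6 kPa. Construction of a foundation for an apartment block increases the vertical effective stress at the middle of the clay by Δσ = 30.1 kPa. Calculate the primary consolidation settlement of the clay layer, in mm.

S_c ≈ 51.6 mm

Final effective stress: σ'_f = σ'_0 + Δσ = 52.6 + 30.1 = 82.7 kPa.
Normally consolidated clay, so the full stress increment lies on the virgin compression line:
S_c = C_c·H/(1+e₀)·log₁₀(σ'_f/σ'_0) = 0.2×2.9/(1+1.21)×log₁₀(82.7/52.6)
    = 0.26244 × 0.19652 = 0.05157 m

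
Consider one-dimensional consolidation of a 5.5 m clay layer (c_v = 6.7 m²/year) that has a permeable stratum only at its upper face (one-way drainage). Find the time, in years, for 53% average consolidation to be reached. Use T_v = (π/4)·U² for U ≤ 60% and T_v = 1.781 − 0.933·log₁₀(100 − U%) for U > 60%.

Drainage path length: H_d = H = 5.5 m (single drainage).
U ≤ 60%: T_v = (π/4)·U² = (π/4)×0.53² = 0.22062.
t = T_v·H_d²/c_v = 0.22062×5.5²/6.7 = 0.9961 years.

t ≈ 0.996 years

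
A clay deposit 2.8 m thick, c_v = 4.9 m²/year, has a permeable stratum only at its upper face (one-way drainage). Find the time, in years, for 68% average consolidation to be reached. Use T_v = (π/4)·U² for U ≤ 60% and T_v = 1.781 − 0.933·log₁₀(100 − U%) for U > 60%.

Drainage path length: H_d = H = 2.8 m (single drainage).
U > 60%: T_v = 1.781 − 0.933·log₁₀(100 − 68) = 0.3767.
t = T_v·H_d²/c_v = 0.3767×2.8²/4.9 = 0.6027 years.

t ≈ 0.603 years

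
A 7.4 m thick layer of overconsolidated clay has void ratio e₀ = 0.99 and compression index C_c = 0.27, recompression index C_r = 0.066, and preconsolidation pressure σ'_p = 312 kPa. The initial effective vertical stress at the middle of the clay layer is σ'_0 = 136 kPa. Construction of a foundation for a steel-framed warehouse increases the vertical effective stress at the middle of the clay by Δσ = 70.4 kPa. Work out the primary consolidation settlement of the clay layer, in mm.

S_c ≈ 44.5 mm

Final effective stress: σ'_f = 136 + 70.4 = 206.4 kPa.
σ'_f = 206.4 ≤ σ'_p = 312 kPa, so the clay remains overconsolidated and only the recompression index applies:
S_c = C_r·H/(1+e₀)·log₁₀(σ'_f/σ'_0) = 0.066×7.4/1.99×log₁₀(206.4/136)
    = 0.24543 × 0.18117 = 0.04446 m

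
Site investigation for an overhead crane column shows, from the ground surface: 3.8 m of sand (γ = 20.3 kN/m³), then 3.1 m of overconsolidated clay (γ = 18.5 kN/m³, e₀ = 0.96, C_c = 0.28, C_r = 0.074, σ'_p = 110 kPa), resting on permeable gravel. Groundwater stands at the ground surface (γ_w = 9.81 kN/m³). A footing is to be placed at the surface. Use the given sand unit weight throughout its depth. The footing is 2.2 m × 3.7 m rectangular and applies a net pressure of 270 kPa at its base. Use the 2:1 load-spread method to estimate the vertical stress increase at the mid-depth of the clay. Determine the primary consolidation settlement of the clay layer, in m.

Mid-depth of clay below the ground surface: z = 3.8 + 3.1/2 = 5.35 m.
Total vertical stress at mid-clay: σ_v = 20.3×3.8 + 18.5×1.55 = 105.81 kPa.
Pore pressure: u = 9.81×(5.35 − 0) = 52.483 kPa.
Initial effective stress: σ'_0 = σ_v − u = 105.81 − 52.483 = 53.327 kPa.
Stress increase at mid-clay by the 2:1 spreading method:
Δσ = qBL/((B+z)(L+z)) = 270×2.2×3.7/((2.2+5.35)(3.7+5.35)) = 32.166 kPa
Final effective stress: σ'_f = 53.327 + 32.166 = 85.493 kPa.
σ'_f = 85.493 ≤ σ'_p = 110 kPa, so the clay remains overconsolidated and only the recompression index applies:
S_c = C_r·H/(1+e₀)·log₁₀(σ'_f/σ'_0) = 0.074×3.1/1.96×log₁₀(85.493/53.327)
    = 0.11704 × 0.20498 = 0.02399 m

S_c ≈ 0.024 m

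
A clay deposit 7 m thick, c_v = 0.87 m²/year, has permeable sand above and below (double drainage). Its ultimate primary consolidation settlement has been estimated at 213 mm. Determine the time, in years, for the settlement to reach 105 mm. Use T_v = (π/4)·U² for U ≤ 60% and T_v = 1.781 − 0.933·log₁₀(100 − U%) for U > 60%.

t ≈ 2.69 years

Drainage path length: H_d = H/2 = 3.5 m (double drainage).
U = S(t)/S_ult = 105/213 = 0.493.
U ≤ 60%: T_v = (π/4)·U² = (π/4)×0.49296² = 0.19086.
t = T_v·H_d²/c_v = 0.19086×3.5²/0.87 = 2.687 years.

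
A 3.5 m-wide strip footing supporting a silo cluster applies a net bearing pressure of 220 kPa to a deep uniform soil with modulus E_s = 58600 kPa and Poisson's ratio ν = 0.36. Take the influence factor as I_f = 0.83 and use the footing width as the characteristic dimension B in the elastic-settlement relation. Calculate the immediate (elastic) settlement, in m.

S_e ≈ 0.00949 m

Immediate (elastic) settlement: S_e = q·B·(1−ν²)/E_s · I_f.
S_e = 220 × 3.5 × (1 − 0.36²) / 58600 × 0.83
    = 220 × 3.5 × 0.8704 / 58600 × 0.83
    = 0.009493 m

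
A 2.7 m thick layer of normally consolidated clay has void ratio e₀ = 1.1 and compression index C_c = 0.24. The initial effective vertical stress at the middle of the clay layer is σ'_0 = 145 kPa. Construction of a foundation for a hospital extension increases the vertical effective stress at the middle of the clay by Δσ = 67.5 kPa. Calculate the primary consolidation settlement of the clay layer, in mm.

Final effective stress: σ'_f = σ'_0 + Δσ = 145 + 67.5 = 212.5 kPa.
Normally consolidated clay, so the full stress increment lies on the virgin compression line:
S_c = C_c·H/(1+e₀)·log₁₀(σ'_f/σ'_0) = 0.24×2.7/(1+1.1)×log₁₀(212.5/145)
    = 0.30857 × 0.16599 = 0.05122 m

S_c ≈ 51.2 mm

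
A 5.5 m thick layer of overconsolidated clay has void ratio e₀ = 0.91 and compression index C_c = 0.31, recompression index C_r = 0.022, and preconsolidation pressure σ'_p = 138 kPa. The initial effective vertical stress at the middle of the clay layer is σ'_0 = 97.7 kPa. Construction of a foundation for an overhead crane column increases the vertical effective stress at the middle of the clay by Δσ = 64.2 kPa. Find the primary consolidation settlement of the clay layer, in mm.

Final effective stress: σ'_f = 97.7 + 64.2 = 161.9 kPa.
σ'_f = 161.9 > σ'_p = 138 kPa, so the stress path crosses the preconsolidation pressure — recompression up to σ'_p, then virgin compression beyond:
S_c = H/(1+e₀)·[C_r·log₁₀(σ'_p/σ'_0) + C_c·log₁₀(σ'_f/σ'_p)]
    = 5.5/1.91 × [0.022×log₁₀(138/97.7) + 0.31×log₁₀(161.9/138)]
    = 2.8796 × [0.0032997 + 0.021504] = 0.07142 m

S_c ≈ 71.4 mm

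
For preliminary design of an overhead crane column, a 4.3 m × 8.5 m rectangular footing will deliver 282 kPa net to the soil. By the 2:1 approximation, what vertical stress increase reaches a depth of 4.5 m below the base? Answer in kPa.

Δσ_z ≈ 90.1 kPa

By the 2:1 method the load spreads at 1 horizontal : 2 vertical, so at depth z the loaded area has grown by z in each plan dimension:
Δσ = qBL/((B+z)(L+z)) = 282×4.3×8.5/((4.3+4.5)(8.5+4.5)) = 90.097 kPa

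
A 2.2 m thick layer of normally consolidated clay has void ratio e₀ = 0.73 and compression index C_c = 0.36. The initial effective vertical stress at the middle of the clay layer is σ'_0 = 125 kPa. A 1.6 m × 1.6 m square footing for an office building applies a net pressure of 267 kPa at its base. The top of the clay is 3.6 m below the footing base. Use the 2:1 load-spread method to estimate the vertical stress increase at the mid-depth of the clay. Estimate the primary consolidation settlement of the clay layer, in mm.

Mid-depth of clay below the footing base: z = 3.6 + 2.2/2 = 4.7 m.
Stress increase at mid-clay by the 2:1 spreading method:
Δσ = qBL/((B+z)(L+z)) = 267×1.6×1.6/((1.6+4.7)(1.6+4.7)) = 17.221 kPa
Final effective stress: σ'_f = σ'_0 + Δσ = 125 + 17.221 = 142.22 kPa.
Normally consolidated clay, so the full stress increment lies on the virgin compression line:
S_c = C_c·H/(1+e₀)·log₁₀(σ'_f/σ'_0) = 0.36×2.2/(1+0.73)×log₁₀(142.22/125)
    = 0.4578 × 0.056051 = 0.02566 m

S_c ≈ 25.7 mm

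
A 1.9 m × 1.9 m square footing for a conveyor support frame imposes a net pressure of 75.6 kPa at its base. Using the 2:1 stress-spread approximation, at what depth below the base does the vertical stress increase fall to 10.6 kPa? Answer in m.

2:1 spreading — at depth z the loaded area has grown by z in each plan dimension:
qB²/(B+z)² = Δσ_z ⇒ z = B(√(q/Δσ_z) − 1) = 1.9×(√(75.6/10.6) − 1) = 3.174 m

z ≈ 3.17 m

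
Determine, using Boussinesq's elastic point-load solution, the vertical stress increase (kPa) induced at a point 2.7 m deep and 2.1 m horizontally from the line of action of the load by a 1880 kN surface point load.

Δσ_z ≈ 37.7 kPa

Boussinesq vertical stress below a point load on an elastic half-space:
Δσ_z = 3P/(2πz²) · [1 + (r/z)²]^(−5/2)
r/z = 2.1/2.7 = 0.77778; [1+(r/z)²]^(−5/2) = 0.30645.
Δσ_z = 3×1880/(2π×2.7²) × 0.30645 = 123.13 × 0.30645 = 37.73 kPa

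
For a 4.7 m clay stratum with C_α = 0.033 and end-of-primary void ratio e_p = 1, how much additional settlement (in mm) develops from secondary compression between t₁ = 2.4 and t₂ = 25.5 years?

S_s ≈ 79.6 mm

Secondary compression: S_s = C_α·H/(1+e_p)·log₁₀(t₂/t₁)
S_s = 0.033×4.7/(1+1)×log₁₀(25.5/2.4)
    = 0.07755 × 1.026 = 0.07959 m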